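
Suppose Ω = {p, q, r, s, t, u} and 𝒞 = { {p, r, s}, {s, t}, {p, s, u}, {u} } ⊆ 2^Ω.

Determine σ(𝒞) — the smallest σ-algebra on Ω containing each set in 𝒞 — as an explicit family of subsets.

Begin from { {}, {u}, {s, t}, {p, r, s}, {p, s, u}, Ω } (that is, 𝒞 plus ∅ and Ω).
Step 1 adds 8:
  {q, r, t}  = {p, s, u}ᶜ
  {q, t, u}  = {p, r, s}ᶜ
  {s, t, u}  = {s, t} ∪ {u}
  {p, q, r, u}  = {s, t}ᶜ
  {p, r, s, t}  = {s, t} ∪ {p, r, s}
  {p, r, s, u}  = {p, r, s} ∪ {p, s, u}
  {p, s, t, u}  = {s, t} ∪ {p, s, u}
  {p, q, r, s, t}  = {u}ᶜ
  — 14 sets.
Step 2. New:
  {q, r}  = {p, s, t, u}ᶜ
  {q, t}  = {p, r, s, u}ᶜ
  {q, u}  = {p, r, s, t}ᶜ
  {p, q, r}  = {s, t, u}ᶜ
  {q, r, s, t}  = {s, t} ∪ {q, r, t}
  {q, r, t, u}  = {q, t, u} ∪ {q, r, t}
  {q, s, t, u}  = {q, t, u} ∪ {s, t}
  {p, q, r, s, u}  = {p, s, u} ∪ {p, q, r, u}
  {p, q, r, t, u}  = {q, t, u} ∪ {p, q, r, u}
  {p, q, s, t, u}  = {p, s, t, u} ∪ {q, t, u}
  {p, r, s, t, u}  = {p, s, t, u} ∪ {p, r, s}
  {q, r, s, t, u}  = {q, r, t} ∪ {s, t, u}
  — 26 sets.
Step 3 adds 13:
  {p}  = {q, r, s, t, u}ᶜ
  {q}  = {p, r, s, t, u}ᶜ
  {r}  = {p, q, s, t, u}ᶜ
  {s}  = {p, q, r, t, u}ᶜ
  {t}  = {p, q, r, s, u}ᶜ
  {p, r}  = {q, s, t, u}ᶜ
  {p, s}  = {q, r, t, u}ᶜ
  {p, u}  = {q, r, s, t}ᶜ
  {q, r, u}  = {q, u} ∪ {q, r}
  {q, s, t}  = {q, t} ∪ {s, t}
  {p, q, r, s}  = {p, r, s} ∪ {p, q, r}
  {p, q, r, t}  = {q, t} ∪ {p, q, r}
  {p, q, s, u}  = {p, s, u} ∪ {q, u}
  — 39 sets.
Step 4: 22 new —
  {p, q}  = {q} ∪ {p}
  {p, t}  = {p} ∪ {t}
  {q, s}  = {q} ∪ {s}
  {r, s}  = {r} ∪ {s}
  {r, t}  = {p, q, s, u}ᶜ
  {r, u}  = {r} ∪ {u}
  {s, u}  = {p, q, r, t}ᶜ
  {t, u}  = {p, q, r, s}ᶜ
  {p, q, s}  = {q} ∪ {p, s}
  {p, q, t}  = {p} ∪ {q, t}
  {p, q, u}  = {p, u} ∪ {q}
  {p, r, t}  = {p, r} ∪ {t}
  {p, r, u}  = {q, s, t}ᶜ
  {p, s, t}  = {q, r, u}ᶜ
  {p, t, u}  = {p, u} ∪ {t}
  {q, r, s}  = {q, r} ∪ {s}
  {q, s, u}  = {q, u} ∪ {s}
  {r, s, t}  = {s, t} ∪ {r}
  {p, q, s, t}  = {q, s, t} ∪ {p}
  {p, q, t, u}  = {p, u} ∪ {q, t}
  {q, r, s, u}  = {q, r, u} ∪ {s}
  {r, s, t, u}  = {s, t, u} ∪ {r}
  — 61 sets.
Step 5: 3 new —
  {r, s, u}  = {p, q, t}ᶜ
  {r, t, u}  = {p, q, s}ᶜ
  {p, r, t, u}  = {q, s}ᶜ
  — 64 sets.
Step 6: already closed under ᶜ and ∪.

Hence σ(𝒞) has 64 members: { {}, {p}, {q}, {r}, {s}, {t}, {u}, {p, q}, {p, r}, {p, s}, {p, t}, {p, u}, {q, r}, {q, s}, {q, t}, {q, u}, {r, s}, {r, t}, {r, u}, {s, t}, {s, u}, {t, u}, {p, q, r}, {p, q, s}, {p, q, t}, {p, q, u}, {p, r, s}, {p, r, t}, {p, r, u}, {p, s, t}, {p, s, u}, {p, t, u}, {q, r, s}, {q, r, t}, {q, r, u}, {q, s, t}, {q, s, u}, {q, t, u}, {r, s, t}, {r, s, u}, {r, t, u}, {s, t, u}, {p, q, r, s}, {p, q, r, t}, {p, q, r, u}, {p, q, s, t}, {p, q, s, u}, {p, q, t, u}, {p, r, s, t}, {p, r, s, u}, {p, r, t, u}, {p, s, t, u}, {q, r, s, t}, {q, r, s, u}, {q, r, t, u}, {q, s, t, u}, {r, s, t, u}, {p, q, r, s, t}, {p, q, r, s, u}, {p, q, r, t, u}, {p, q, s, t, u}, {p, r, s, t, u}, {q, r, s, t, u}, Ω }.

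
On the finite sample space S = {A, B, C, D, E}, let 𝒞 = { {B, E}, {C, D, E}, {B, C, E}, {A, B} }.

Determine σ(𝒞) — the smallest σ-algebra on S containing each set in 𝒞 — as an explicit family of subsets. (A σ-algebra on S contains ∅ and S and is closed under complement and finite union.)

Start: 𝒞 ∪ {∅, S} = { ∅, {A, B}, {B, E}, {B, C, E}, {C, D, E}, S }.
Iteration 1: +5 →
  {A, D}  = S∖{B, C, E}
  {A, B, E}  = {B, E} ∪ {A, B}
  {A, C, D}  = S∖{B, E}
  {A, B, C, E}  = {B, C, E} ∪ {A, B}
  {B, C, D, E}  = {B, E} ∪ {C, D, E}
  |family| = 11
Iteration 2 adds 7:
  {A}  = S∖{B, C, D, E}
  {D}  = S∖{A, B, C, E}
  {C, D}  = S∖{A, B, E}
  {A, B, D}  = {A, B} ∪ {A, D}
  {A, B, C, D}  = {A, B} ∪ {A, C, D}
  {A, B, D, E}  = {B, E} ∪ {A, D}
  {A, C, D, E}  = {C, D, E} ∪ {A, C, D}
  |family| = 18
Iteration 3 adds 5:
  {B}  = S∖{A, C, D, E}
  {C}  = S∖{A, B, D, E}
  {E}  = S∖{A, B, C, D}
  {C, E}  = S∖{A, B, D}
  {B, D, E}  = {B, E} ∪ {D}
  |family| = 23
Iteration 4 adds 9:
  {A, C}  = S∖{B, D, E}
  {A, E}  = {E} ∪ {A}
  {B, C}  = {B} ∪ {C}
  {B, D}  = {B} ∪ {D}
  {D, E}  = {E} ∪ {D}
  {A, B, C}  = {A, B} ∪ {C}
  {A, C, E}  = {C, E} ∪ {A}
  {A, D, E}  = {E} ∪ {A, D}
  {B, C, D}  = {C, D} ∪ {B}
  |family| = 32
Iteration 5: no new sets; the family is a σ-algebra.

Therefore σ(𝒞) = { ∅, {A}, {B}, {C}, {D}, {E}, {A, B}, {A, C}, {A, D}, {A, E}, {B, C}, {B, D}, {B, E}, {C, D}, {C, E}, {D, E}, {A, B, C}, {A, B, D}, {A, B, E}, {A, C, D}, {A, C, E}, {A, D, E}, {B, C, D}, {B, C, E}, {B, D, E}, {C, D, E}, {A, B, C, D}, {A, B, C, E}, {A, B, D, E}, {A, C, D, E}, {B, C, D, E}, S } (|σ(𝒞)| = 32).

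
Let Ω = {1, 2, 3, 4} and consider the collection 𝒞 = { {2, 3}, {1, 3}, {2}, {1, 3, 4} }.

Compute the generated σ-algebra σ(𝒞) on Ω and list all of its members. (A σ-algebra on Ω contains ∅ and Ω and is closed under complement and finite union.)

Take S₀ = 𝒞 ∪ {∅, Ω} = { {}, {2}, {1, 3}, {2, 3}, {1, 3, 4}, Ω }.
Round 1. New:
  {1, 4}  = ᶜ of {2, 3}
  {2, 4}  = ᶜ of {1, 3}
  {1, 2, 3}  = {2, 3} ∪ {1, 3}
Round 2: 3 new —
  {4}  = ᶜ of {1, 2, 3}
  {1, 2, 4}  = {2} ∪ {1, 4}
  {2, 3, 4}  = {2, 3} ∪ {2, 4}
Round 3 (2 new):
  {1}  = ᶜ of {2, 3, 4}
  {3}  = ᶜ of {1, 2, 4}
Round 4 (2 new):
  {1, 2}  = {2} ∪ {1}
  {3, 4}  = {3} ∪ {4}
Round 5: closed — nothing new.

σ(𝒞) = { {}, {1}, {2}, {3}, {4}, {1, 2}, {1, 3}, {1, 4}, {2, 3}, {2, 4}, {3, 4}, {1, 2, 3}, {1, 2, 4}, {1, 3, 4}, {2, 3, 4}, Ω }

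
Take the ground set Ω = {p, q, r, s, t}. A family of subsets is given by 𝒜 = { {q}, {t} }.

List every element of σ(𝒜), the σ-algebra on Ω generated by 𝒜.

|σ(𝒜)| = 8.  σ(𝒜) = { {}, {q}, {t}, {q,t}, {p,r,s}, {p,q,r,s}, {p,r,s,t}, Ω }

Derivation:
Seed the family with 𝒜 together with ∅ and Ω: { {}, {q}, {t}, Ω }.
Pass 1 (3 new):
  {q,t}  = {q} ∪ {t}
  {p,q,r,s}  = ᶜ of {t}
  {p,r,s,t}  = ᶜ of {q}
  [7 total]
Pass 2: 1 new —
  {p,r,s}  = ᶜ of {q,t}
  [8 total]
After Pass 3 the family is unchanged; done.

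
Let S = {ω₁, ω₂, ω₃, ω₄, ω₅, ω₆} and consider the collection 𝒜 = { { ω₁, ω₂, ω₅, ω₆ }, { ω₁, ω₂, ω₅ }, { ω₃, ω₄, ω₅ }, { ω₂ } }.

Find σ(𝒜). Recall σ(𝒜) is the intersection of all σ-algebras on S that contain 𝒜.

Initial family (6 sets): { ∅, { ω₂ }, { ω₁, ω₂, ω₅ }, { ω₃, ω₄, ω₅ }, { ω₁, ω₂, ω₅, ω₆ }, S }.
Round 1. New:
  { ω₃, ω₄ }  = { ω₁, ω₂, ω₅, ω₆ }ᶜ
  { ω₁, ω₂, ω₆ }  = { ω₃, ω₄, ω₅ }ᶜ
  { ω₃, ω₄, ω₆ }  = { ω₁, ω₂, ω₅ }ᶜ
  { ω₂, ω₃, ω₄, ω₅ }  = { ω₃, ω₄, ω₅ } ∪ { ω₂ }
  { ω₁, ω₂, ω₃, ω₄, ω₅ }  = { ω₁, ω₂, ω₅ } ∪ { ω₃, ω₄, ω₅ }
  { ω₁, ω₃, ω₄, ω₅, ω₆ }  = { ω₂ }ᶜ
Round 2: 7 new —
  { ω₆ }  = { ω₁, ω₂, ω₃, ω₄, ω₅ }ᶜ
  { ω₁, ω₆ }  = { ω₂, ω₃, ω₄, ω₅ }ᶜ
  { ω₂, ω₃, ω₄ }  = { ω₃, ω₄ } ∪ { ω₂ }
  { ω₂, ω₃, ω₄, ω₆ }  = { ω₂ } ∪ { ω₃, ω₄, ω₆ }
  { ω₃, ω₄, ω₅, ω₆ }  = { ω₃, ω₄, ω₅ } ∪ { ω₃, ω₄, ω₆ }
  { ω₁, ω₂, ω₃, ω₄, ω₆ }  = { ω₃, ω₄ } ∪ { ω₁, ω₂, ω₆ }
  { ω₂, ω₃, ω₄, ω₅, ω₆ }  = { ω₂, ω₃, ω₄, ω₅ } ∪ { ω₃, ω₄, ω₆ }
Round 3. New:
  { ω₁ }  = { ω₂, ω₃, ω₄, ω₅, ω₆ }ᶜ
  { ω₅ }  = { ω₁, ω₂, ω₃, ω₄, ω₆ }ᶜ
  { ω₁, ω₂ }  = { ω₃, ω₄, ω₅, ω₆ }ᶜ
  { ω₁, ω₅ }  = { ω₂, ω₃, ω₄, ω₆ }ᶜ
  { ω₂, ω₆ }  = { ω₂ } ∪ { ω₆ }
  { ω₁, ω₅, ω₆ }  = { ω₂, ω₃, ω₄ }ᶜ
  { ω₁, ω₃, ω₄, ω₆ }  = { ω₃, ω₄ } ∪ { ω₁, ω₆ }
Round 4. New:
  { ω₂, ω₅ }  = { ω₁, ω₃, ω₄, ω₆ }ᶜ
  { ω₅, ω₆ }  = { ω₆ } ∪ { ω₅ }
  { ω₁, ω₃, ω₄ }  = { ω₃, ω₄ } ∪ { ω₁ }
  { ω₂, ω₅, ω₆ }  = { ω₂, ω₆ } ∪ { ω₅ }
  { ω₁, ω₂, ω₃, ω₄ }  = { ω₃, ω₄ } ∪ { ω₁, ω₂ }
  { ω₁, ω₃, ω₄, ω₅ }  = { ω₂, ω₆ }ᶜ
Round 5: closed — nothing new.

σ(𝒜) = { ∅, { ω₁ }, { ω₂ }, { ω₅ }, { ω₆ }, { ω₁, ω₂ }, { ω₁, ω₅ }, { ω₁, ω₆ }, { ω₂, ω₅ }, { ω₂, ω₆ }, { ω₃, ω₄ }, { ω₅, ω₆ }, { ω₁, ω₂, ω₅ }, { ω₁, ω₂, ω₆ }, { ω₁, ω₃, ω₄ }, { ω₁, ω₅, ω₆ }, { ω₂, ω₃, ω₄ }, { ω₂, ω₅, ω₆ }, { ω₃, ω₄, ω₅ }, { ω₃, ω₄, ω₆ }, { ω₁, ω₂, ω₃, ω₄ }, { ω₁, ω₂, ω₅, ω₆ }, { ω₁, ω₃, ω₄, ω₅ }, { ω₁, ω₃, ω₄, ω₆ }, { ω₂, ω₃, ω₄, ω₅ }, { ω₂, ω₃, ω₄, ω₆ }, { ω₃, ω₄, ω₅, ω₆ }, { ω₁, ω₂, ω₃, ω₄, ω₅ }, { ω₁, ω₂, ω₃, ω₄, ω₆ }, { ω₁, ω₃, ω₄, ω₅, ω₆ }, { ω₂, ω₃, ω₄, ω₅, ω₆ }, S }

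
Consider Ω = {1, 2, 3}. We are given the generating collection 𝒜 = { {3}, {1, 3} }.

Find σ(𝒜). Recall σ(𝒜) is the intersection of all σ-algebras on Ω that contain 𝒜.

Initial family (4 sets): { {}, {3}, {1, 3}, Ω }.
Pass 1. New:
  {2}  = ᶜ of {1, 3}
  {1, 2}  = ᶜ of {3}
Pass 2. New:
  {2, 3}  = {3} ∪ {2}
Pass 3: +1 →
  {1}  = ᶜ of {2, 3}
Pass 4 adds nothing — fixpoint reached.

σ(𝒜) = { {}, {1}, {2}, {3}, {1, 2}, {1, 3}, {2, 3}, Ω }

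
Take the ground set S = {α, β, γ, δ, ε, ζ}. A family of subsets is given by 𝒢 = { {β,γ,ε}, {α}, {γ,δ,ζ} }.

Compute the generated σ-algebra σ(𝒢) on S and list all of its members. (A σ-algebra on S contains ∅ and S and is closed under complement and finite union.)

Take S₀ = 𝒢 ∪ {∅, S} = { {}, {α}, {β,γ,ε}, {γ,δ,ζ}, S }.
Step 1 (5 new):
  {α,β,ε}  = complement {γ,δ,ζ}
  {α,δ,ζ}  = complement {β,γ,ε}
  {α,β,γ,ε}  = {β,γ,ε} ∪ {α}
  {α,γ,δ,ζ}  = {γ,δ,ζ} ∪ {α}
  {β,γ,δ,ε,ζ}  = complement {α}
  — 10 sets.
Step 2 adds 3:
  {β,ε}  = complement {α,γ,δ,ζ}
  {δ,ζ}  = complement {α,β,γ,ε}
  {α,β,δ,ε,ζ}  = {α,δ,ζ} ∪ {α,β,ε}
  — 13 sets.
Step 3 adds 2:
  {γ}  = complement {α,β,δ,ε,ζ}
  {β,δ,ε,ζ}  = {β,ε} ∪ {δ,ζ}
  — 15 sets.
Step 4: 1 new —
  {α,γ}  = complement {β,δ,ε,ζ}
  — 16 sets.
Step 5 adds nothing — fixpoint reached.

Therefore σ(𝒢) = { {}, {α}, {γ}, {α,γ}, {β,ε}, {δ,ζ}, {α,β,ε}, {α,δ,ζ}, {β,γ,ε}, {γ,δ,ζ}, {α,β,γ,ε}, {α,γ,δ,ζ}, {β,δ,ε,ζ}, {α,β,δ,ε,ζ}, {β,γ,δ,ε,ζ}, S } (|σ(𝒢)| = 16).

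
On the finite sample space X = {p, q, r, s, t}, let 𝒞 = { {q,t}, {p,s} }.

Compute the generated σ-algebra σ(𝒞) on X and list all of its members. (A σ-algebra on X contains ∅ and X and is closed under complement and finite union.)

Initial family (4 sets): { {}, {p,s}, {q,t}, X }.
Step 1 (3 new):
  {p,r,s}  = complement {q,t}
  {q,r,t}  = complement {p,s}
  {p,q,s,t}  = {q,t} ∪ {p,s}
  (now 7)
Step 2: +1 →
  {r}  = complement {p,q,s,t}
  (now 8)
Step 3: closed — nothing new.

Therefore σ(𝒞) = { {}, {r}, {p,s}, {q,t}, {p,r,s}, {q,r,t}, {p,q,s,t}, X } (|σ(𝒞)| = 8).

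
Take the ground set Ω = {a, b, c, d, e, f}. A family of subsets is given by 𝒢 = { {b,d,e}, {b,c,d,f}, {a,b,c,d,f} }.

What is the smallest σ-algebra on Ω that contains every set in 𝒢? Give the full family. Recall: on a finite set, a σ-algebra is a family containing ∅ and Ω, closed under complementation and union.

Answer: σ(𝒢) = { {}, {a}, {e}, {a,e}, {b,d}, {c,f}, {a,b,d}, {a,c,f}, {b,d,e}, {c,e,f}, {a,b,d,e}, {a,c,e,f}, {b,c,d,f}, {a,b,c,d,f}, {b,c,d,e,f}, Ω }

Working:
Start: 𝒢 ∪ {∅, Ω} = { {}, {b,d,e}, {b,c,d,f}, {a,b,c,d,f}, Ω }.
Round 1 adds 4:
  {e}  = {a,b,c,d,f}ᶜ
  {a,e}  = {b,c,d,f}ᶜ
  {a,c,f}  = {b,d,e}ᶜ
  {b,c,d,e,f}  = {b,c,d,f} ∪ {b,d,e}
  [9 total]
Round 2: 3 new —
  {a}  = {b,c,d,e,f}ᶜ
  {a,b,d,e}  = {a,e} ∪ {b,d,e}
  {a,c,e,f}  = {a,c,f} ∪ {e}
  [12 total]
Round 3. New:
  {b,d}  = {a,c,e,f}ᶜ
  {c,f}  = {a,b,d,e}ᶜ
  [14 total]
Round 4: 2 new —
  {a,b,d}  = {b,d} ∪ {a}
  {c,e,f}  = {c,f} ∪ {e}
  [16 total]
After Round 5 the family is unchanged; done.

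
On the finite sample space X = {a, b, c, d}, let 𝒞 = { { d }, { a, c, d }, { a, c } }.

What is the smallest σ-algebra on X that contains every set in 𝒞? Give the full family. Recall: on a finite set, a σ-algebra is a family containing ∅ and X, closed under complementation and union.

Seed the family with 𝒞 together with ∅ and X: { {}, { d }, { a, c }, { a, c, d }, X }.
Step 1: 3 new —
  { b }  = X∖{ a, c, d }
  { b, d }  = X∖{ a, c }
  { a, b, c }  = X∖{ d }
  — 8 sets.
Step 2: no new sets; the family is a σ-algebra.

Hence σ(𝒞) has 8 members: { {}, { b }, { d }, { a, c }, { b, d }, { a, b, c }, { a, c, d }, X }.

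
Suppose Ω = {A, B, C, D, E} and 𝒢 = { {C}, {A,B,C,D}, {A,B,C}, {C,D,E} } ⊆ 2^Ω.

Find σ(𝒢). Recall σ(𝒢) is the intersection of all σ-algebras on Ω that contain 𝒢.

Take S₀ = 𝒢 ∪ {∅, Ω} = { ∅, {C}, {A,B,C}, {C,D,E}, {A,B,C,D}, Ω }.
Iteration 1 (4 new):
  {E}  = complement {A,B,C,D}
  {A,B}  = complement {C,D,E}
  {D,E}  = complement {A,B,C}
  {A,B,D,E}  = complement {C}
  (now 10)
Iteration 2 (3 new):
  {C,E}  = {E} ∪ {C}
  {A,B,E}  = {A,B} ∪ {E}
  {A,B,C,E}  = {A,B,C} ∪ {E}
  (now 13)
Iteration 3 adds 3:
  {D}  = complement {A,B,C,E}
  {C,D}  = complement {A,B,E}
  {A,B,D}  = complement {C,E}
  (now 16)
Iteration 4 adds nothing — fixpoint reached.

Therefore σ(𝒢) = { ∅, {C}, {D}, {E}, {A,B}, {C,D}, {C,E}, {D,E}, {A,B,C}, {A,B,D}, {A,B,E}, {C,D,E}, {A,B,C,D}, {A,B,C,E}, {A,B,D,E}, Ω } (|σ(𝒢)| = 16).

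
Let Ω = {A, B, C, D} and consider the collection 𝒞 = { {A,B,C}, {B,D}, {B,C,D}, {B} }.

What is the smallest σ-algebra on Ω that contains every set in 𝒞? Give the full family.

Start: 𝒞 ∪ {∅, Ω} = { {}, {B}, {B,D}, {A,B,C}, {B,C,D}, Ω }.
Step 1: 4 new —
  {A}  = Ω∖{B,C,D}
  {D}  = Ω∖{A,B,C}
  {A,C}  = Ω∖{B,D}
  {A,C,D}  = Ω∖{B}
  |family| = 10
Step 2: 3 new —
  {A,B}  = {B} ∪ {A}
  {A,D}  = {D} ∪ {A}
  {A,B,D}  = {B,D} ∪ {A}
  |family| = 13
Step 3: +3 →
  {C}  = Ω∖{A,B,D}
  {B,C}  = Ω∖{A,D}
  {C,D}  = Ω∖{A,B}
  |family| = 16
Step 4 adds nothing — fixpoint reached.

Hence σ(𝒞) has 16 members: { {}, {A}, {B}, {C}, {D}, {A,B}, {A,C}, {A,D}, {B,C}, {B,D}, {C,D}, {A,B,C}, {A,B,D}, {A,C,D}, {B,C,D}, Ω }.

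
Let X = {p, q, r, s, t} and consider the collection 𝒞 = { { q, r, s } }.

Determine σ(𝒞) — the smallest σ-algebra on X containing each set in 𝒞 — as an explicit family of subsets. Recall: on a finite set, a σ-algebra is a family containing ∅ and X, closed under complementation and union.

Seed the family with 𝒞 together with ∅ and X: { {  }, { q, r, s }, X }.
Pass 1 (1 new):
  { p, t }  = ᶜ of { q, r, s }
  [4 total]
Pass 2: already closed under ᶜ and ∪.

σ(𝒞) = { {  }, { p, t }, { q, r, s }, X }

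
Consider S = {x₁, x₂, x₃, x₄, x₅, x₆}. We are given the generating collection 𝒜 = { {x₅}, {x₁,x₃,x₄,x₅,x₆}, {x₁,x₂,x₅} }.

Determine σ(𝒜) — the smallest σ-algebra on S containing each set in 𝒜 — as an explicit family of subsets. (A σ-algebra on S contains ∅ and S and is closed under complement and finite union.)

Initial family (5 sets): { ∅, {x₅}, {x₁,x₂,x₅}, {x₁,x₃,x₄,x₅,x₆}, S }.
Step 1: +3 →
  {x₂}  = {x₁,x₃,x₄,x₅,x₆}ᶜ
  {x₃,x₄,x₆}  = {x₁,x₂,x₅}ᶜ
  {x₁,x₂,x₃,x₄,x₆}  = {x₅}ᶜ
  |family| = 8
Step 2: 3 new —
  {x₂,x₅}  = {x₂} ∪ {x₅}
  {x₂,x₃,x₄,x₆}  = {x₃,x₄,x₆} ∪ {x₂}
  {x₃,x₄,x₅,x₆}  = {x₃,x₄,x₆} ∪ {x₅}
  |family| = 11
Step 3 (4 new):
  {x₁,x₂}  = {x₃,x₄,x₅,x₆}ᶜ
  {x₁,x₅}  = {x₂,x₃,x₄,x₆}ᶜ
  {x₁,x₃,x₄,x₆}  = {x₂,x₅}ᶜ
  {x₂,x₃,x₄,x₅,x₆}  = {x₂,x₅} ∪ {x₂,x₃,x₄,x₆}
  |family| = 15
Step 4. New:
  {x₁}  = {x₂,x₃,x₄,x₅,x₆}ᶜ
  |family| = 16
Step 5: already closed under ᶜ and ∪.

Hence σ(𝒜) has 16 members: { ∅, {x₁}, {x₂}, {x₅}, {x₁,x₂}, {x₁,x₅}, {x₂,x₅}, {x₁,x₂,x₅}, {x₃,x₄,x₆}, {x₁,x₃,x₄,x₆}, {x₂,x₃,x₄,x₆}, {x₃,x₄,x₅,x₆}, {x₁,x₂,x₃,x₄,x₆}, {x₁,x₃,x₄,x₅,x₆}, {x₂,x₃,x₄,x₅,x₆}, S }.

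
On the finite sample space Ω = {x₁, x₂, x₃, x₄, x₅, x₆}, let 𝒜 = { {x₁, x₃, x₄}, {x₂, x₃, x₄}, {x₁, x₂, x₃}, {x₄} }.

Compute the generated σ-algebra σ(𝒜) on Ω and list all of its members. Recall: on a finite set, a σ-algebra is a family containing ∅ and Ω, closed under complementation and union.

σ(𝒜) = { ∅, {x₁}, {x₂}, {x₃}, {x₄}, {x₁, x₂}, {x₁, x₃}, {x₁, x₄}, {x₂, x₃}, {x₂, x₄}, {x₃, x₄}, {x₅, x₆}, {x₁, x₂, x₃}, {x₁, x₂, x₄}, {x₁, x₃, x₄}, {x₁, x₅, x₆}, {x₂, x₃, x₄}, {x₂, x₅, x₆}, {x₃, x₅, x₆}, {x₄, x₅, x₆}, {x₁, x₂, x₃, x₄}, {x₁, x₂, x₅, x₆}, {x₁, x₃, x₅, x₆}, {x₁, x₄, x₅, x₆}, {x₂, x₃, x₅, x₆}, {x₂, x₄, x₅, x₆}, {x₃, x₄, x₅, x₆}, {x₁, x₂, x₃, x₅, x₆}, {x₁, x₂, x₄, x₅, x₆}, {x₁, x₃, x₄, x₅, x₆}, {x₂, x₃, x₄, x₅, x₆}, Ω }

Check:
Initial family (6 sets): { ∅, {x₄}, {x₁, x₂, x₃}, {x₁, x₃, x₄}, {x₂, x₃, x₄}, Ω }.
Round 1 (5 new):
  {x₁, x₅, x₆}  = complement {x₂, x₃, x₄}
  {x₂, x₅, x₆}  = complement {x₁, x₃, x₄}
  {x₄, x₅, x₆}  = complement {x₁, x₂, x₃}
  {x₁, x₂, x₃, x₄}  = {x₁, x₃, x₄} ∪ {x₁, x₂, x₃}
  {x₁, x₂, x₃, x₅, x₆}  = complement {x₄}
  |family| = 11
Round 2: +6 →
  {x₅, x₆}  = complement {x₁, x₂, x₃, x₄}
  {x₁, x₂, x₅, x₆}  = {x₂, x₅, x₆} ∪ {x₁, x₅, x₆}
  {x₁, x₄, x₅, x₆}  = {x₁, x₅, x₆} ∪ {x₄}
  {x₂, x₄, x₅, x₆}  = {x₂, x₅, x₆} ∪ {x₄}
  {x₁, x₃, x₄, x₅, x₆}  = {x₁, x₃, x₄} ∪ {x₁, x₅, x₆}
  {x₂, x₃, x₄, x₅, x₆}  = {x₂, x₃, x₄} ∪ {x₂, x₅, x₆}
  |family| = 17
Round 3: 6 new —
  {x₁}  = complement {x₂, x₃, x₄, x₅, x₆}
  {x₂}  = complement {x₁, x₃, x₄, x₅, x₆}
  {x₁, x₃}  = complement {x₂, x₄, x₅, x₆}
  {x₂, x₃}  = complement {x₁, x₄, x₅, x₆}
  {x₃, x₄}  = complement {x₁, x₂, x₅, x₆}
  {x₁, x₂, x₄, x₅, x₆}  = {x₂, x₄, x₅, x₆} ∪ {x₁, x₅, x₆}
  |family| = 23
Round 4: 7 new —
  {x₃}  = complement {x₁, x₂, x₄, x₅, x₆}
  {x₁, x₂}  = {x₁} ∪ {x₂}
  {x₁, x₄}  = {x₁} ∪ {x₄}
  {x₂, x₄}  = {x₂} ∪ {x₄}
  {x₁, x₃, x₅, x₆}  = {x₅, x₆} ∪ {x₁, x₃}
  {x₂, x₃, x₅, x₆}  = {x₅, x₆} ∪ {x₂, x₃}
  {x₃, x₄, x₅, x₆}  = {x₃, x₄} ∪ {x₅, x₆}
  |family| = 30
Round 5: +2 →
  {x₁, x₂, x₄}  = {x₁, x₂} ∪ {x₁, x₄}
  {x₃, x₅, x₆}  = {x₅, x₆} ∪ {x₃}
  |family| = 32
Round 6 adds nothing — fixpoint reached.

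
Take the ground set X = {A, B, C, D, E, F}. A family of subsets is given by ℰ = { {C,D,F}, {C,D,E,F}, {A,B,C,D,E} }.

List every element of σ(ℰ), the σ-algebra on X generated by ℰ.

Begin from { {}, {C,D,F}, {C,D,E,F}, {A,B,C,D,E}, X } (that is, ℰ plus ∅ and X).
Round 1 (3 new):
  {F}  = complement {A,B,C,D,E}
  {A,B}  = complement {C,D,E,F}
  {A,B,E}  = complement {C,D,F}
Round 2 (3 new):
  {A,B,F}  = {A,B} ∪ {F}
  {A,B,E,F}  = {A,B,E} ∪ {F}
  {A,B,C,D,F}  = {C,D,F} ∪ {A,B}
Round 3 (3 new):
  {E}  = complement {A,B,C,D,F}
  {C,D}  = complement {A,B,E,F}
  {C,D,E}  = complement {A,B,F}
Round 4: 2 new —
  {E,F}  = {E} ∪ {F}
  {A,B,C,D}  = {C,D} ∪ {A,B}
Round 5: already closed under ᶜ and ∪.

Therefore σ(ℰ) = { {}, {E}, {F}, {A,B}, {C,D}, {E,F}, {A,B,E}, {A,B,F}, {C,D,E}, {C,D,F}, {A,B,C,D}, {A,B,E,F}, {C,D,E,F}, {A,B,C,D,E}, {A,B,C,D,F}, X } (|σ(ℰ)| = 16).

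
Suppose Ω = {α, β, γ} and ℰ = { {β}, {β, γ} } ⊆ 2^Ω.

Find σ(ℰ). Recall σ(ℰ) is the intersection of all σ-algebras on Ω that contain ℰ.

Seed the family with ℰ together with ∅ and Ω: { {}, {β}, {β, γ}, Ω }.
Pass 1: +2 →
  {α}  = complement {β, γ}
  {α, γ}  = complement {β}
Pass 2 (1 new):
  {α, β}  = {β} ∪ {α}
Pass 3: 1 new —
  {γ}  = complement {α, β}
After Pass 4 the family is unchanged; done.

|σ(ℰ)| = 8.  σ(ℰ) = { {}, {α}, {β}, {γ}, {α, β}, {α, γ}, {β, γ}, Ω }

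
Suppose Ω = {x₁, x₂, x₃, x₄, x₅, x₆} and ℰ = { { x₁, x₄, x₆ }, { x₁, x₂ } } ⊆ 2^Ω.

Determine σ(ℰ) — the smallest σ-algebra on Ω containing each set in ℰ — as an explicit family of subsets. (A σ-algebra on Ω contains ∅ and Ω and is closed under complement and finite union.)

σ(ℰ) (16 sets): { {}, { x₁ }, { x₂ }, { x₁, x₂ }, { x₃, x₅ }, { x₄, x₆ }, { x₁, x₃, x₅ }, { x₁, x₄, x₆ }, { x₂, x₃, x₅ }, { x₂, x₄, x₆ }, { x₁, x₂, x₃, x₅ }, { x₁, x₂, x₄, x₆ }, { x₃, x₄, x₅, x₆ }, { x₁, x₃, x₄, x₅, x₆ }, { x₂, x₃, x₄, x₅, x₆ }, Ω }

Trace:
Take S₀ = ℰ ∪ {∅, Ω} = { {}, { x₁, x₂ }, { x₁, x₄, x₆ }, Ω }.
Step 1: +3 →
  { x₂, x₃, x₅ }  = Ω∖{ x₁, x₄, x₆ }
  { x₁, x₂, x₄, x₆ }  = { x₁, x₂ } ∪ { x₁, x₄, x₆ }
  { x₃, x₄, x₅, x₆ }  = Ω∖{ x₁, x₂ }
  [7 total]
Step 2 adds 4:
  { x₃, x₅ }  = Ω∖{ x₁, x₂, x₄, x₆ }
  { x₁, x₂, x₃, x₅ }  = { x₂, x₃, x₅ } ∪ { x₁, x₂ }
  { x₁, x₃, x₄, x₅, x₆ }  = { x₃, x₄, x₅, x₆ } ∪ { x₁, x₄, x₆ }
  { x₂, x₃, x₄, x₅, x₆ }  = { x₂, x₃, x₅ } ∪ { x₃, x₄, x₅, x₆ }
  [11 total]
Step 3: +3 →
  { x₁ }  = Ω∖{ x₂, x₃, x₄, x₅, x₆ }
  { x₂ }  = Ω∖{ x₁, x₃, x₄, x₅, x₆ }
  { x₄, x₆ }  = Ω∖{ x₁, x₂, x₃, x₅ }
  [14 total]
Step 4: 2 new —
  { x₁, x₃, x₅ }  = { x₃, x₅ } ∪ { x₁ }
  { x₂, x₄, x₆ }  = { x₂ } ∪ { x₄, x₆ }
  [16 total]
Step 5: closed — nothing new.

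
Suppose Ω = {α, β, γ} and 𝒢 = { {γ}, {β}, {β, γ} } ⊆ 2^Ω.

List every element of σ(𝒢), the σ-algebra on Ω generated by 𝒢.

Take S₀ = 𝒢 ∪ {∅, Ω} = { {}, {β}, {γ}, {β, γ}, Ω }.
Pass 1. New:
  {α}  = complement {β, γ}
  {α, β}  = complement {γ}
  {α, γ}  = complement {β}
  [8 total]
Pass 2: stable.

Therefore σ(𝒢) = { {}, {α}, {β}, {γ}, {α, β}, {α, γ}, {β, γ}, Ω } (|σ(𝒢)| = 8).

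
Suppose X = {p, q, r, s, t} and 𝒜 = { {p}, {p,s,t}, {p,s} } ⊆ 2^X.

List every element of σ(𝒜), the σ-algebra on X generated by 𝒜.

Answer: σ(𝒜) = { {}, {p}, {s}, {t}, {p,s}, {p,t}, {q,r}, {s,t}, {p,q,r}, {p,s,t}, {q,r,s}, {q,r,t}, {p,q,r,s}, {p,q,r,t}, {q,r,s,t}, X }

Working:
Start: 𝒜 ∪ {∅, X} = { {}, {p}, {p,s}, {p,s,t}, X }.
Pass 1. New:
  {q,r}  = {p,s,t}ᶜ
  {q,r,t}  = {p,s}ᶜ
  {q,r,s,t}  = {p}ᶜ
  — 8 sets.
Pass 2: 3 new —
  {p,q,r}  = {q,r} ∪ {p}
  {p,q,r,s}  = {p,s} ∪ {q,r}
  {p,q,r,t}  = {q,r,t} ∪ {p}
  — 11 sets.
Pass 3 adds 3:
  {s}  = {p,q,r,t}ᶜ
  {t}  = {p,q,r,s}ᶜ
  {s,t}  = {p,q,r}ᶜ
  — 14 sets.
Pass 4 adds 2:
  {p,t}  = {t} ∪ {p}
  {q,r,s}  = {q,r} ∪ {s}
  — 16 sets.
After Pass 5 the family is unchanged; done.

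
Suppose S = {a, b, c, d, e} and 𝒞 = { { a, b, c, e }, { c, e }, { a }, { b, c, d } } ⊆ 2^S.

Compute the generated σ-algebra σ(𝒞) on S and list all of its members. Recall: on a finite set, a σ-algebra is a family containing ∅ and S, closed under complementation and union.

Initial family (6 sets): { {  }, { a }, { c, e }, { b, c, d }, { a, b, c, e }, S }.
Iteration 1 adds 6:
  { d }  = ᶜ of { a, b, c, e }
  { a, e }  = ᶜ of { b, c, d }
  { a, b, d }  = ᶜ of { c, e }
  { a, c, e }  = { c, e } ∪ { a }
  { a, b, c, d }  = { b, c, d } ∪ { a }
  { b, c, d, e }  = ᶜ of { a }
  [12 total]
Iteration 2: 7 new —
  { e }  = ᶜ of { a, b, c, d }
  { a, d }  = { d } ∪ { a }
  { b, d }  = ᶜ of { a, c, e }
  { a, d, e }  = { a, e } ∪ { d }
  { c, d, e }  = { d } ∪ { c, e }
  { a, b, d, e }  = { a, b, d } ∪ { a, e }
  { a, c, d, e }  = { a, c, e } ∪ { d }
  [19 total]
Iteration 3. New:
  { b }  = ᶜ of { a, c, d, e }
  { c }  = ᶜ of { a, b, d, e }
  { a, b }  = ᶜ of { c, d, e }
  { b, c }  = ᶜ of { a, d, e }
  { d, e }  = { e } ∪ { d }
  { b, c, e }  = ᶜ of { a, d }
  { b, d, e }  = { b, d } ∪ { e }
  [26 total]
Iteration 4: +6 →
  { a, c }  = ᶜ of { b, d, e }
  { b, e }  = { b } ∪ { e }
  { c, d }  = { c } ∪ { d }
  { a, b, c }  = ᶜ of { d, e }
  { a, b, e }  = { a, b } ∪ { e }
  { a, c, d }  = { c } ∪ { a, d }
  [32 total]
Iteration 5: no new sets; the family is a σ-algebra.

Hence σ(𝒞) has 32 members: { {  }, { a }, { b }, { c }, { d }, { e }, { a, b }, { a, c }, { a, d }, { a, e }, { b, c }, { b, d }, { b, e }, { c, d }, { c, e }, { d, e }, { a, b, c }, { a, b, d }, { a, b, e }, { a, c, d }, { a, c, e }, { a, d, e }, { b, c, d }, { b, c, e }, { b, d, e }, { c, d, e }, { a, b, c, d }, { a, b, c, e }, { a, b, d, e }, { a, c, d, e }, { b, c, d, e }, S }.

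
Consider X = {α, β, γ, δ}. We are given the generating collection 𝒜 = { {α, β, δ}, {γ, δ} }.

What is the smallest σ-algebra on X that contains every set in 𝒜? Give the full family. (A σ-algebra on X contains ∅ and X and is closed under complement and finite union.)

Seed the family with 𝒜 together with ∅ and X: { {}, {γ, δ}, {α, β, δ}, X }.
Step 1 adds 2:
  {γ}  = {α, β, δ}ᶜ
  {α, β}  = {γ, δ}ᶜ
  (now 6)
Step 2: +1 →
  {α, β, γ}  = {γ} ∪ {α, β}
  (now 7)
Step 3 adds 1:
  {δ}  = {α, β, γ}ᶜ
  (now 8)
Step 4: stable.

Hence σ(𝒜) has 8 members: { {}, {γ}, {δ}, {α, β}, {γ, δ}, {α, β, γ}, {α, β, δ}, X }.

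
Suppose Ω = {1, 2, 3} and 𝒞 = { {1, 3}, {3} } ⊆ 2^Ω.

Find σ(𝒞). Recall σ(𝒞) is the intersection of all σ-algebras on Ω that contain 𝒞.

Take S₀ = 𝒞 ∪ {∅, Ω} = { ∅, {3}, {1, 3}, Ω }.
Step 1: 2 new —
  {2}  = ᶜ of {1, 3}
  {1, 2}  = ᶜ of {3}
  (now 6)
Step 2 adds 1:
  {2, 3}  = {3} ∪ {2}
  (now 7)
Step 3: +1 →
  {1}  = ᶜ of {2, 3}
  (now 8)
Step 4: closed — nothing new.

|σ(𝒞)| = 8.  σ(𝒞) = { ∅, {1}, {2}, {3}, {1, 2}, {1, 3}, {2, 3}, Ω }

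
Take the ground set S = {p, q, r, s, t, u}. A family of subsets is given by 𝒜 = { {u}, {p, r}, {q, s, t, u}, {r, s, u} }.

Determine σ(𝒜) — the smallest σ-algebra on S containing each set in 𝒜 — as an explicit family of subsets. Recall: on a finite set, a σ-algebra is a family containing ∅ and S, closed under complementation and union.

σ(𝒜) = { {}, {p}, {r}, {s}, {u}, {p, r}, {p, s}, {p, u}, {q, t}, {r, s}, {r, u}, {s, u}, {p, q, t}, {p, r, s}, {p, r, u}, {p, s, u}, {q, r, t}, {q, s, t}, {q, t, u}, {r, s, u}, {p, q, r, t}, {p, q, s, t}, {p, q, t, u}, {p, r, s, u}, {q, r, s, t}, {q, r, t, u}, {q, s, t, u}, {p, q, r, s, t}, {p, q, r, t, u}, {p, q, s, t, u}, {q, r, s, t, u}, S }

Trace:
Start: 𝒜 ∪ {∅, S} = { {}, {u}, {p, r}, {r, s, u}, {q, s, t, u}, S }.
Pass 1: +5 →
  {p, q, t}  = complement {r, s, u}
  {p, r, u}  = {p, r} ∪ {u}
  {p, r, s, u}  = {p, r} ∪ {r, s, u}
  {p, q, r, s, t}  = complement {u}
  {q, r, s, t, u}  = {q, s, t, u} ∪ {r, s, u}
  [11 total]
Pass 2: +7 →
  {p}  = complement {q, r, s, t, u}
  {q, t}  = complement {p, r, s, u}
  {q, s, t}  = complement {p, r, u}
  {p, q, r, t}  = {p, q, t} ∪ {p, r}
  {p, q, t, u}  = {u} ∪ {p, q, t}
  {p, q, r, t, u}  = {p, r, u} ∪ {p, q, t}
  {p, q, s, t, u}  = {p, q, t} ∪ {q, s, t, u}
  [18 total]
Pass 3 (7 new):
  {r}  = complement {p, q, s, t, u}
  {s}  = complement {p, q, r, t, u}
  {p, u}  = {u} ∪ {p}
  {r, s}  = complement {p, q, t, u}
  {s, u}  = complement {p, q, r, t}
  {q, t, u}  = {q, t} ∪ {u}
  {p, q, s, t}  = {p, q, t} ∪ {q, s, t}
  [25 total]
Pass 4 (7 new):
  {p, s}  = {p} ∪ {s}
  {r, u}  = complement {p, q, s, t}
  {p, r, s}  = complement {q, t, u}
  {p, s, u}  = {p} ∪ {s, u}
  {q, r, t}  = {q, t} ∪ {r}
  {q, r, s, t}  = complement {p, u}
  {q, r, t, u}  = {q, t, u} ∪ {r}
  [32 total]
Pass 5: closed — nothing new.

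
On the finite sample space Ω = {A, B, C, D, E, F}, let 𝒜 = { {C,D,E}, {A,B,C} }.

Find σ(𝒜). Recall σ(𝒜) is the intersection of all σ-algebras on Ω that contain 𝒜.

Seed the family with 𝒜 together with ∅ and Ω: { ∅, {A,B,C}, {C,D,E}, Ω }.
Iteration 1: 3 new —
  {A,B,F}  = Ω∖{C,D,E}
  {D,E,F}  = Ω∖{A,B,C}
  {A,B,C,D,E}  = {C,D,E} ∪ {A,B,C}
  |family| = 7
Iteration 2 adds 4:
  {F}  = Ω∖{A,B,C,D,E}
  {A,B,C,F}  = {A,B,C} ∪ {A,B,F}
  {C,D,E,F}  = {C,D,E} ∪ {D,E,F}
  {A,B,D,E,F}  = {A,B,F} ∪ {D,E,F}
  |family| = 11
Iteration 3 adds 3:
  {C}  = Ω∖{A,B,D,E,F}
  {A,B}  = Ω∖{C,D,E,F}
  {D,E}  = Ω∖{A,B,C,F}
  |family| = 14
Iteration 4 adds 2:
  {C,F}  = {C} ∪ {F}
  {A,B,D,E}  = {D,E} ∪ {A,B}
  |family| = 16
Iteration 5 adds nothing — fixpoint reached.

|σ(𝒜)| = 16.  σ(𝒜) = { ∅, {C}, {F}, {A,B}, {C,F}, {D,E}, {A,B,C}, {A,B,F}, {C,D,E}, {D,E,F}, {A,B,C,F}, {A,B,D,E}, {C,D,E,F}, {A,B,C,D,E}, {A,B,D,E,F}, Ω }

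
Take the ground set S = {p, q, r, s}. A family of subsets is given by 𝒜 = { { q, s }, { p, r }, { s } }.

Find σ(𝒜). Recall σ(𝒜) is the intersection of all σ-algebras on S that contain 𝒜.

Seed the family with 𝒜 together with ∅ and S: { {}, { s }, { p, r }, { q, s }, S }.
Iteration 1 adds 2:
  { p, q, r }  = complement { s }
  { p, r, s }  = { p, r } ∪ { s }
Iteration 2: +1 →
  { q }  = complement { p, r, s }
Iteration 3 adds nothing — fixpoint reached.

σ(𝒜) = { {}, { q }, { s }, { p, r }, { q, s }, { p, q, r }, { p, r, s }, S }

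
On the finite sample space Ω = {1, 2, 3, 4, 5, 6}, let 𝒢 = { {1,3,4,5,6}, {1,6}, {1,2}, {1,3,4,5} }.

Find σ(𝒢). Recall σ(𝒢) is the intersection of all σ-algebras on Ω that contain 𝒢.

Take S₀ = 𝒢 ∪ {∅, Ω} = { ∅, {1,2}, {1,6}, {1,3,4,5}, {1,3,4,5,6}, Ω }.
Step 1. New:
  {2}  = {1,3,4,5,6}ᶜ
  {2,6}  = {1,3,4,5}ᶜ
  {1,2,6}  = {1,2} ∪ {1,6}
  {2,3,4,5}  = {1,6}ᶜ
  {3,4,5,6}  = {1,2}ᶜ
  {1,2,3,4,5}  = {1,3,4,5} ∪ {1,2}
  (now 12)
Step 2 (3 new):
  {6}  = {1,2,3,4,5}ᶜ
  {3,4,5}  = {1,2,6}ᶜ
  {2,3,4,5,6}  = {3,4,5,6} ∪ {2}
  (now 15)
Step 3: 1 new —
  {1}  = {2,3,4,5,6}ᶜ
  (now 16)
Step 4: closed — nothing new.

|σ(𝒢)| = 16.  σ(𝒢) = { ∅, {1}, {2}, {6}, {1,2}, {1,6}, {2,6}, {1,2,6}, {3,4,5}, {1,3,4,5}, {2,3,4,5}, {3,4,5,6}, {1,2,3,4,5}, {1,3,4,5,6}, {2,3,4,5,6}, Ω }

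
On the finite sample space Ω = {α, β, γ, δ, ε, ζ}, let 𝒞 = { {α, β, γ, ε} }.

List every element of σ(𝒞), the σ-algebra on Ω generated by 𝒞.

Take S₀ = 𝒞 ∪ {∅, Ω} = { ∅, {α, β, γ, ε}, Ω }.
Iteration 1 (1 new):
  {δ, ζ}  = complement {α, β, γ, ε}
  |family| = 4
Iteration 2: no new sets; the family is a σ-algebra.

Therefore σ(𝒞) = { ∅, {δ, ζ}, {α, β, γ, ε}, Ω } (|σ(𝒞)| = 4).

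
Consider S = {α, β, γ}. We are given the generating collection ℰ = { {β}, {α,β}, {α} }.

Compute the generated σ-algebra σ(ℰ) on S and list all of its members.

Initial family (5 sets): { {}, {α}, {β}, {α,β}, S }.
Round 1. New:
  {γ}  = {α,β}ᶜ
  {α,γ}  = {β}ᶜ
  {β,γ}  = {α}ᶜ
  — 8 sets.
Round 2: no new sets; the family is a σ-algebra.

|σ(ℰ)| = 8.  σ(ℰ) = { {}, {α}, {β}, {γ}, {α,β}, {α,γ}, {β,γ}, S }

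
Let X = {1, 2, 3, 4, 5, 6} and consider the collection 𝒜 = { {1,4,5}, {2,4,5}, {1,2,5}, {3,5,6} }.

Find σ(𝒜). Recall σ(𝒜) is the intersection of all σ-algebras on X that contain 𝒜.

σ(𝒜) = { {}, {1}, {2}, {4}, {5}, {1,2}, {1,4}, {1,5}, {2,4}, {2,5}, {3,6}, {4,5}, {1,2,4}, {1,2,5}, {1,3,6}, {1,4,5}, {2,3,6}, {2,4,5}, {3,4,6}, {3,5,6}, {1,2,3,6}, {1,2,4,5}, {1,3,4,6}, {1,3,5,6}, {2,3,4,6}, {2,3,5,6}, {3,4,5,6}, {1,2,3,4,6}, {1,2,3,5,6}, {1,3,4,5,6}, {2,3,4,5,6}, X }

Derivation:
Begin from { {}, {1,2,5}, {1,4,5}, {2,4,5}, {3,5,6}, X } (that is, 𝒜 plus ∅ and X).
Iteration 1: 8 new —
  {1,2,4}  = complement {3,5,6}
  {1,3,6}  = complement {2,4,5}
  {2,3,6}  = complement {1,4,5}
  {3,4,6}  = complement {1,2,5}
  {1,2,4,5}  = {1,4,5} ∪ {1,2,5}
  {1,2,3,5,6}  = {1,2,5} ∪ {3,5,6}
  {1,3,4,5,6}  = {1,4,5} ∪ {3,5,6}
  {2,3,4,5,6}  = {3,5,6} ∪ {2,4,5}
  — 14 sets.
Iteration 2. New:
  {1}  = complement {2,3,4,5,6}
  {2}  = complement {1,3,4,5,6}
  {4}  = complement {1,2,3,5,6}
  {3,6}  = complement {1,2,4,5}
  {1,2,3,6}  = {1,3,6} ∪ {2,3,6}
  {1,3,4,6}  = {1,3,6} ∪ {3,4,6}
  {1,3,5,6}  = {1,3,6} ∪ {3,5,6}
  {2,3,4,6}  = {2,3,6} ∪ {3,4,6}
  {2,3,5,6}  = {2,3,6} ∪ {3,5,6}
  {3,4,5,6}  = {3,5,6} ∪ {3,4,6}
  {1,2,3,4,6}  = {1,3,6} ∪ {1,2,4}
  — 25 sets.
Iteration 3: +7 →
  {5}  = complement {1,2,3,4,6}
  {1,2}  = complement {3,4,5,6}
  {1,4}  = complement {2,3,5,6}
  {1,5}  = complement {2,3,4,6}
  {2,4}  = complement {1,3,5,6}
  {2,5}  = complement {1,3,4,6}
  {4,5}  = complement {1,2,3,6}
  — 32 sets.
Iteration 4: closed — nothing new.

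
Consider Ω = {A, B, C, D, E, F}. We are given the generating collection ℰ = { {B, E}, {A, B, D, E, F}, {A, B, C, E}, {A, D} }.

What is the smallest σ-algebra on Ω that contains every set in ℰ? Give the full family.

Answer: σ(ℰ) = { ∅, {A}, {C}, {D}, {F}, {A, C}, {A, D}, {A, F}, {B, E}, {C, D}, {C, F}, {D, F}, {A, B, E}, {A, C, D}, {A, C, F}, {A, D, F}, {B, C, E}, {B, D, E}, {B, E, F}, {C, D, F}, {A, B, C, E}, {A, B, D, E}, {A, B, E, F}, {A, C, D, F}, {B, C, D, E}, {B, C, E, F}, {B, D, E, F}, {A, B, C, D, E}, {A, B, C, E, F}, {A, B, D, E, F}, {B, C, D, E, F}, Ω }

Check:
Initial family (6 sets): { ∅, {A, D}, {B, E}, {A, B, C, E}, {A, B, D, E, F}, Ω }.
Iteration 1: +6 →
  {C}  = {A, B, D, E, F}ᶜ
  {D, F}  = {A, B, C, E}ᶜ
  {A, B, D, E}  = {B, E} ∪ {A, D}
  {A, C, D, F}  = {B, E}ᶜ
  {B, C, E, F}  = {A, D}ᶜ
  {A, B, C, D, E}  = {A, D} ∪ {A, B, C, E}
  [12 total]
Iteration 2 adds 9:
  {F}  = {A, B, C, D, E}ᶜ
  {C, F}  = {A, B, D, E}ᶜ
  {A, C, D}  = {C} ∪ {A, D}
  {A, D, F}  = {A, D} ∪ {D, F}
  {B, C, E}  = {B, E} ∪ {C}
  {C, D, F}  = {C} ∪ {D, F}
  {B, D, E, F}  = {B, E} ∪ {D, F}
  {A, B, C, E, F}  = {A, B, C, E} ∪ {B, C, E, F}
  {B, C, D, E, F}  = {D, F} ∪ {B, C, E, F}
  [21 total]
Iteration 3: 5 new —
  {A}  = {B, C, D, E, F}ᶜ
  {D}  = {A, B, C, E, F}ᶜ
  {A, C}  = {B, D, E, F}ᶜ
  {A, B, E}  = {C, D, F}ᶜ
  {B, E, F}  = {A, C, D}ᶜ
  [26 total]
Iteration 4: 6 new —
  {A, F}  = {A} ∪ {F}
  {C, D}  = {C} ∪ {D}
  {A, C, F}  = {A} ∪ {C, F}
  {B, D, E}  = {B, E} ∪ {D}
  {A, B, E, F}  = {A} ∪ {B, E, F}
  {B, C, D, E}  = {B, C, E} ∪ {D}
  [32 total]
Iteration 5 adds nothing — fixpoint reached.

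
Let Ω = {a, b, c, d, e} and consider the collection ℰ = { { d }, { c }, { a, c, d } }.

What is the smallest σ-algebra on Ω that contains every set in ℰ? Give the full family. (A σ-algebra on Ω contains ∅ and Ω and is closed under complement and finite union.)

Take S₀ = ℰ ∪ {∅, Ω} = { {}, { c }, { d }, { a, c, d }, Ω }.
Round 1: 4 new —
  { b, e }  = complement { a, c, d }
  { c, d }  = { c } ∪ { d }
  { a, b, c, e }  = complement { d }
  { a, b, d, e }  = complement { c }
  — 9 sets.
Round 2 (4 new):
  { a, b, e }  = complement { c, d }
  { b, c, e }  = { b, e } ∪ { c }
  { b, d, e }  = { b, e } ∪ { d }
  { b, c, d, e }  = { b, e } ∪ { c, d }
  — 13 sets.
Round 3: +3 →
  { a }  = complement { b, c, d, e }
  { a, c }  = complement { b, d, e }
  { a, d }  = complement { b, c, e }
  — 16 sets.
Round 4: no new sets; the family is a σ-algebra.

|σ(ℰ)| = 16.  σ(ℰ) = { {}, { a }, { c }, { d }, { a, c }, { a, d }, { b, e }, { c, d }, { a, b, e }, { a, c, d }, { b, c, e }, { b, d, e }, { a, b, c, e }, { a, b, d, e }, { b, c, d, e }, Ω }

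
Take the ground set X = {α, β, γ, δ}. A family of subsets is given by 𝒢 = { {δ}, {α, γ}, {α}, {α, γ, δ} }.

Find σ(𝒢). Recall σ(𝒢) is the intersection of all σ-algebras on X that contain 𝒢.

|σ(𝒢)| = 16.  σ(𝒢) = { ∅, {α}, {β}, {γ}, {δ}, {α, β}, {α, γ}, {α, δ}, {β, γ}, {β, δ}, {γ, δ}, {α, β, γ}, {α, β, δ}, {α, γ, δ}, {β, γ, δ}, X }

Derivation:
Seed the family with 𝒢 together with ∅ and X: { ∅, {α}, {δ}, {α, γ}, {α, γ, δ}, X }.
Iteration 1 adds 5:
  {β}  = ᶜ of {α, γ, δ}
  {α, δ}  = {δ} ∪ {α}
  {β, δ}  = ᶜ of {α, γ}
  {α, β, γ}  = ᶜ of {δ}
  {β, γ, δ}  = ᶜ of {α}
Iteration 2: 3 new —
  {α, β}  = {β} ∪ {α}
  {β, γ}  = ᶜ of {α, δ}
  {α, β, δ}  = {β} ∪ {α, δ}
Iteration 3: 2 new —
  {γ}  = ᶜ of {α, β, δ}
  {γ, δ}  = ᶜ of {α, β}
Iteration 4: already closed under ᶜ and ∪.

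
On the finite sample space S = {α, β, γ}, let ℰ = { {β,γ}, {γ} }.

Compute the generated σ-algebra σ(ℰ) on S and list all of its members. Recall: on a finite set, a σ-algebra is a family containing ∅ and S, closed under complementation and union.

Initial family (4 sets): { {}, {γ}, {β,γ}, S }.
Round 1 adds 2:
  {α}  = {β,γ}ᶜ
  {α,β}  = {γ}ᶜ
  (now 6)
Round 2 adds 1:
  {α,γ}  = {γ} ∪ {α}
  (now 7)
Round 3: 1 new —
  {β}  = {α,γ}ᶜ
  (now 8)
Round 4: already closed under ᶜ and ∪.

σ(ℰ) = { {}, {α}, {β}, {γ}, {α,β}, {α,γ}, {β,γ}, S }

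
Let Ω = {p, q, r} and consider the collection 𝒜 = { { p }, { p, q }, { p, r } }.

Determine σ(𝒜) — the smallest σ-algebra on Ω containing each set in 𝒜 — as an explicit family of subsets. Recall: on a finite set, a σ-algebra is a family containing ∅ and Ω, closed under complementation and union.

Begin from { {}, { p }, { p, q }, { p, r }, Ω } (that is, 𝒜 plus ∅ and Ω).
Step 1. New:
  { q }  = Ω∖{ p, r }
  { r }  = Ω∖{ p, q }
  { q, r }  = Ω∖{ p }
  (now 8)
Step 2 adds nothing — fixpoint reached.

σ(𝒜) = { {}, { p }, { q }, { r }, { p, q }, { p, r }, { q, r }, Ω }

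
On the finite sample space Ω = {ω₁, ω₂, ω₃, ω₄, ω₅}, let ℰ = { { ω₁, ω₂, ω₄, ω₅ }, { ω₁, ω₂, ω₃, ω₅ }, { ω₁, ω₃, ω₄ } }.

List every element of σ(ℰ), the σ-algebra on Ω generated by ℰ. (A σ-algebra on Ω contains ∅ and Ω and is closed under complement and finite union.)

Seed the family with ℰ together with ∅ and Ω: { {}, { ω₁, ω₃, ω₄ }, { ω₁, ω₂, ω₃, ω₅ }, { ω₁, ω₂, ω₄, ω₅ }, Ω }.
Pass 1. New:
  { ω₃ }  = Ω∖{ ω₁, ω₂, ω₄, ω₅ }
  { ω₄ }  = Ω∖{ ω₁, ω₂, ω₃, ω₅ }
  { ω₂, ω₅ }  = Ω∖{ ω₁, ω₃, ω₄ }
  |family| = 8
Pass 2 (3 new):
  { ω₃, ω₄ }  = { ω₄ } ∪ { ω₃ }
  { ω₂, ω₃, ω₅ }  = { ω₃ } ∪ { ω₂, ω₅ }
  { ω₂, ω₄, ω₅ }  = { ω₄ } ∪ { ω₂, ω₅ }
  |family| = 11
Pass 3 adds 4:
  { ω₁, ω₃ }  = Ω∖{ ω₂, ω₄, ω₅ }
  { ω₁, ω₄ }  = Ω∖{ ω₂, ω₃, ω₅ }
  { ω₁, ω₂, ω₅ }  = Ω∖{ ω₃, ω₄ }
  { ω₂, ω₃, ω₄, ω₅ }  = { ω₃ } ∪ { ω₂, ω₄, ω₅ }
  |family| = 15
Pass 4. New:
  { ω₁ }  = Ω∖{ ω₂, ω₃, ω₄, ω₅ }
  |family| = 16
Pass 5: already closed under ᶜ and ∪.

Therefore σ(ℰ) = { {}, { ω₁ }, { ω₃ }, { ω₄ }, { ω₁, ω₃ }, { ω₁, ω₄ }, { ω₂, ω₅ }, { ω₃, ω₄ }, { ω₁, ω₂, ω₅ }, { ω₁, ω₃, ω₄ }, { ω₂, ω₃, ω₅ }, { ω₂, ω₄, ω₅ }, { ω₁, ω₂, ω₃, ω₅ }, { ω₁, ω₂, ω₄, ω₅ }, { ω₂, ω₃, ω₄, ω₅ }, Ω } (|σ(ℰ)| = 16).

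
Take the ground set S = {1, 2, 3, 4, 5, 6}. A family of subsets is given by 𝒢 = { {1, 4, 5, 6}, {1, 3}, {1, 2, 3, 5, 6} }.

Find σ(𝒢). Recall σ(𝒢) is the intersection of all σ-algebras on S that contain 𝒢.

σ(𝒢) = { ∅, {1}, {2}, {3}, {4}, {1, 2}, {1, 3}, {1, 4}, {2, 3}, {2, 4}, {3, 4}, {5, 6}, {1, 2, 3}, {1, 2, 4}, {1, 3, 4}, {1, 5, 6}, {2, 3, 4}, {2, 5, 6}, {3, 5, 6}, {4, 5, 6}, {1, 2, 3, 4}, {1, 2, 5, 6}, {1, 3, 5, 6}, {1, 4, 5, 6}, {2, 3, 5, 6}, {2, 4, 5, 6}, {3, 4, 5, 6}, {1, 2, 3, 5, 6}, {1, 2, 4, 5, 6}, {1, 3, 4, 5, 6}, {2, 3, 4, 5, 6}, S }

Check:
Initial family (5 sets): { ∅, {1, 3}, {1, 4, 5, 6}, {1, 2, 3, 5, 6}, S }.
Pass 1 (4 new):
  {4}  = {1, 2, 3, 5, 6}ᶜ
  {2, 3}  = {1, 4, 5, 6}ᶜ
  {2, 4, 5, 6}  = {1, 3}ᶜ
  {1, 3, 4, 5, 6}  = {1, 3} ∪ {1, 4, 5, 6}
  [9 total]
Pass 2: +6 →
  {2}  = {1, 3, 4, 5, 6}ᶜ
  {1, 2, 3}  = {2, 3} ∪ {1, 3}
  {1, 3, 4}  = {1, 3} ∪ {4}
  {2, 3, 4}  = {2, 3} ∪ {4}
  {1, 2, 4, 5, 6}  = {1, 4, 5, 6} ∪ {2, 4, 5, 6}
  {2, 3, 4, 5, 6}  = {2, 4, 5, 6} ∪ {2, 3}
  [15 total]
Pass 3: +7 →
  {1}  = {2, 3, 4, 5, 6}ᶜ
  {3}  = {1, 2, 4, 5, 6}ᶜ
  {2, 4}  = {4} ∪ {2}
  {1, 5, 6}  = {2, 3, 4}ᶜ
  {2, 5, 6}  = {1, 3, 4}ᶜ
  {4, 5, 6}  = {1, 2, 3}ᶜ
  {1, 2, 3, 4}  = {1, 3, 4} ∪ {2, 3}
  [22 total]
Pass 4: +9 →
  {1, 2}  = {2} ∪ {1}
  {1, 4}  = {4} ∪ {1}
  {3, 4}  = {3} ∪ {4}
  {5, 6}  = {1, 2, 3, 4}ᶜ
  {1, 2, 4}  = {2, 4} ∪ {1}
  {1, 2, 5, 6}  = {2} ∪ {1, 5, 6}
  {1, 3, 5, 6}  = {2, 4}ᶜ
  {2, 3, 5, 6}  = {2, 5, 6} ∪ {3}
  {3, 4, 5, 6}  = {4, 5, 6} ∪ {3}
  [31 total]
Pass 5. New:
  {3, 5, 6}  = {1, 2, 4}ᶜ
  [32 total]
Pass 6: closed — nothing new.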